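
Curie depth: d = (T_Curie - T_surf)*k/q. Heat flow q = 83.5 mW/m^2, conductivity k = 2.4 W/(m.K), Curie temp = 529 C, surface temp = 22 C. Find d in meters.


T_Curie - T_surf = 529 - 22 = 507 C
Convert q to W/m^2: 83.5 mW/m^2 = 0.0835 W/m^2
d = 507 * 2.4 / 0.0835 = 14572.46 m

14572.46


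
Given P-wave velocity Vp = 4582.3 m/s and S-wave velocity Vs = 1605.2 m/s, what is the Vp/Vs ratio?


Vp/Vs = 4582.3 / 1605.2
= 2.8547

2.8547


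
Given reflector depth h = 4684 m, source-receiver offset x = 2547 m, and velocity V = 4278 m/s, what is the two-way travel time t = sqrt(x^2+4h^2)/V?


x^2 + 4h^2 = 2547^2 + 4*4684^2 = 6487209 + 87759424 = 94246633
sqrt(94246633) = 9708.0705
t = 9708.0705 / 4278 = 2.2693 s

2.2693


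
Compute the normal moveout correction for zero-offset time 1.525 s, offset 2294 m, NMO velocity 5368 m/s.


x/Vnmo = 2294/5368 = 0.427347
(x/Vnmo)^2 = 0.182626
t0^2 = 2.325625
sqrt(2.325625 + 0.182626) = 1.583746
dt = 1.583746 - 1.525 = 0.058746

0.058746


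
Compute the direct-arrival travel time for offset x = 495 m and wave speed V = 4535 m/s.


t = x / V
= 495 / 4535
= 0.1092 s

0.1092


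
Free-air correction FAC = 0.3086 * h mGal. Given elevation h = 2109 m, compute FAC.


FAC = 0.3086 * h
= 0.3086 * 2109
= 650.8374 mGal

650.8374


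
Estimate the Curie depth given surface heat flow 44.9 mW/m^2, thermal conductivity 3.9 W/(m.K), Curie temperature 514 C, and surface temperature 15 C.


T_Curie - T_surf = 514 - 15 = 499 C
Convert q to W/m^2: 44.9 mW/m^2 = 0.0449 W/m^2
d = 499 * 3.9 / 0.0449 = 43342.98 m

43342.98


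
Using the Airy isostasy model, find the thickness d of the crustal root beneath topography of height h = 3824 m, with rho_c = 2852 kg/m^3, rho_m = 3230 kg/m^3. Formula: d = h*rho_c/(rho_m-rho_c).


rho_m - rho_c = 3230 - 2852 = 378
d = 3824 * 2852 / 378
= 10906048 / 378
= 28851.98 m

28851.98


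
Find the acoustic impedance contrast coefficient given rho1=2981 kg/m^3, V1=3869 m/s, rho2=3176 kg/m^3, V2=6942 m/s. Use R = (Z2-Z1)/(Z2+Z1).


Z1 = 2981 * 3869 = 11533489
Z2 = 3176 * 6942 = 22047792
R = (22047792 - 11533489) / (22047792 + 11533489) = 10514303 / 33581281 = 0.3131

0.3131


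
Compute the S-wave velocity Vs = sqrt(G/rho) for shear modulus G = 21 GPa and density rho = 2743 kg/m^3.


Convert G to Pa: G = 21e9 Pa
Compute G/rho = 21e9 / 2743 = 7655851.2577
Vs = sqrt(7655851.2577) = 2766.92 m/s

2766.92


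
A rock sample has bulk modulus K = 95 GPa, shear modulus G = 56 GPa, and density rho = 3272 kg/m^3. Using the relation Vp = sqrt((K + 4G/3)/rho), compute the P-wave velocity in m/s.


First compute the effective modulus:
K + 4G/3 = 95e9 + 4*56e9/3 = 169666666666.67 Pa
Then divide by density:
169666666666.67 / 3272 = 51854115.7294 Pa/(kg/m^3)
Take the square root:
Vp = sqrt(51854115.7294) = 7200.98 m/s

7200.98


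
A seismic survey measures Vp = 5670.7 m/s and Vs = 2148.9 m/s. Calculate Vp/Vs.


Vp/Vs = 5670.7 / 2148.9
= 2.6389

2.6389


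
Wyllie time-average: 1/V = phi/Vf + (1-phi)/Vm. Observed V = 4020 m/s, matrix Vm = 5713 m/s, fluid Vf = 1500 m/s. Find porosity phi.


1/V - 1/Vm = 1/4020 - 1/5713 = 7.372e-05
1/Vf - 1/Vm = 1/1500 - 1/5713 = 0.00049163
phi = 7.372e-05 / 0.00049163 = 0.1499

0.1499


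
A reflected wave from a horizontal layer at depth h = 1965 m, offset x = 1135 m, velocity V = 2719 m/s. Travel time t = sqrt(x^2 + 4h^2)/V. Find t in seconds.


x^2 + 4h^2 = 1135^2 + 4*1965^2 = 1288225 + 15444900 = 16733125
sqrt(16733125) = 4090.6143
t = 4090.6143 / 2719 = 1.5045 s

1.5045


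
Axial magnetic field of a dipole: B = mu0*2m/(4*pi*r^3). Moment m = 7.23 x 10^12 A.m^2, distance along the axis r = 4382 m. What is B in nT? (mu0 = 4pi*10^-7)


m = 7.23 x 10^12 = 7230000000000 A.m^2
2m = 14460000000000 A.m^2
r^3 = 4382^3 = 84142830968
B = (4pi*10^-7) * 14460000000000 / (4*pi * 84142830968) * 1e9
= 18170971.908363 / 1057369998485.27 * 1e9
= 17185.0648 nT

17185.0648


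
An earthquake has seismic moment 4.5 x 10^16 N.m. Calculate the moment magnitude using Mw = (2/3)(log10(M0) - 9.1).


log10(M0) = log10(4.5 x 10^16) = 16.6532
Mw = 2/3 * (16.6532 - 9.1)
= 2/3 * 7.5532
= 5.04

5.04


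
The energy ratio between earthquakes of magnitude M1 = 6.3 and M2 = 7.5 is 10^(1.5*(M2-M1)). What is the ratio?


M2 - M1 = 7.5 - 6.3 = 1.2
1.5 * 1.2 = 1.8
ratio = 10^1.8 = 63.1

63.1


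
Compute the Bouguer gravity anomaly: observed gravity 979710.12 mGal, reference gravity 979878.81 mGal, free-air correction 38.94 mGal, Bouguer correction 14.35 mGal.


BA = g_obs - g_ref + FAC - BC
= 979710.12 - 979878.81 + 38.94 - 14.35
= -144.1 mGal

-144.1


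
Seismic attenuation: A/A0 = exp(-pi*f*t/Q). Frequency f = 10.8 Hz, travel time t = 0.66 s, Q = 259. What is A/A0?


pi*f*t/Q = pi*10.8*0.66/259 = 0.086461
A/A0 = exp(-0.086461) = 0.917172

0.917172


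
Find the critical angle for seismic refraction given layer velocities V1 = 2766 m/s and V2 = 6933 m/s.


V1/V2 = 2766/6933 = 0.398961
theta_c = arcsin(0.398961) = 23.5133 degrees

23.5133


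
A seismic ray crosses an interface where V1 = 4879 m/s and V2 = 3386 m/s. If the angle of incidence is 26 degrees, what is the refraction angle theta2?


sin(theta1) = sin(26 deg) = 0.438371
sin(theta2) = V2/V1 * sin(theta1) = 3386/4879 * 0.438371 = 0.304227
theta2 = arcsin(0.304227) = 17.7117 degrees

17.7117


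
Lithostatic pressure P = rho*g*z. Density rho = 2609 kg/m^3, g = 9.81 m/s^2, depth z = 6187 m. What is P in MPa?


P = rho * g * z / 1e6
= 2609 * 9.81 * 6187 / 1e6
= 158351872.23 / 1e6
= 158.3519 MPa

158.3519


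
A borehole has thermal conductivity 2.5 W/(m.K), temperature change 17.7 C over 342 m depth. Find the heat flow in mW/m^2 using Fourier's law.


q = k * dT / dz * 1000
= 2.5 * 17.7 / 342 * 1000
= 0.129386 * 1000
= 129.386 mW/m^2

129.386


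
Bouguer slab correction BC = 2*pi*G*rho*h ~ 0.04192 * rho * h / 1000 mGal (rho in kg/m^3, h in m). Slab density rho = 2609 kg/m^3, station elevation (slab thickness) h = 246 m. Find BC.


BC = 0.04192 * rho * h / 1000
= 0.04192 * 2609 * 246 / 1000
= 26.9048 mGal

26.9048


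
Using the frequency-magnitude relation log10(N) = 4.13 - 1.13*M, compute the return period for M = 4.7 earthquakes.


log10(N) = 4.13 - 1.13*4.7 = -1.181
N = 10^-1.181 = 0.065917
T = 1/N = 1/0.065917 = 15.1705 years

15.1705


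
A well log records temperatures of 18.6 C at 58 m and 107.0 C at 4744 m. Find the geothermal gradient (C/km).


dT = 107.0 - 18.6 = 88.4 C
dz = 4744 - 58 = 4686 m
gradient = dT/dz * 1000 = 88.4/4686 * 1000 = 18.8647 C/km

18.8647


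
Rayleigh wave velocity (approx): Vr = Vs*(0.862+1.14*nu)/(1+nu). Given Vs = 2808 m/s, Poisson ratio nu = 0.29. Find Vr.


Numerator factor = 0.862 + 1.14*0.29 = 1.1926
Denominator = 1 + 0.29 = 1.29
Vr = 2808 * 1.1926 / 1.29 = 2595.99 m/s

2595.99


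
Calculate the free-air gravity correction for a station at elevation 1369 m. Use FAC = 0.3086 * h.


FAC = 0.3086 * h
= 0.3086 * 1369
= 422.4734 mGal

422.4734


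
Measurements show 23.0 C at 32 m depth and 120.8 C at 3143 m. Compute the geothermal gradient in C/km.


dT = 120.8 - 23.0 = 97.8 C
dz = 3143 - 32 = 3111 m
gradient = dT/dz * 1000 = 97.8/3111 * 1000 = 31.4368 C/km

31.4368


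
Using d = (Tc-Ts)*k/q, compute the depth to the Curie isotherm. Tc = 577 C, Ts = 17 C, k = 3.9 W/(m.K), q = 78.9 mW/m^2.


T_Curie - T_surf = 577 - 17 = 560 C
Convert q to W/m^2: 78.9 mW/m^2 = 0.0789 W/m^2
d = 560 * 3.9 / 0.0789 = 27680.61 m

27680.61


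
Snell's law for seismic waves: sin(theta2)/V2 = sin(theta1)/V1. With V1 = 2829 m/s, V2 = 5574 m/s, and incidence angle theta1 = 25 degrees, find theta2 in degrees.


sin(theta1) = sin(25 deg) = 0.422618
sin(theta2) = V2/V1 * sin(theta1) = 5574/2829 * 0.422618 = 0.832688
theta2 = arcsin(0.832688) = 56.3759 degrees

56.3759


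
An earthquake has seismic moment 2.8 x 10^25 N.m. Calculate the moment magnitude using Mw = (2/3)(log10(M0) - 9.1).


log10(M0) = log10(2.8 x 10^25) = 25.4472
Mw = 2/3 * (25.4472 - 9.1)
= 2/3 * 16.3472
= 10.9

10.9


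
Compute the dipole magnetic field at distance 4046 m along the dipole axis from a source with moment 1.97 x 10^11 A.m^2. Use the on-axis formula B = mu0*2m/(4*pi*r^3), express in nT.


m = 1.97 x 10^11 = 197000000000 A.m^2
2m = 394000000000 A.m^2
r^3 = 4046^3 = 66233489336
B = (4pi*10^-7) * 394000000000 / (4*pi * 66233489336) * 1e9
= 495115.002206 / 832314574078.38 * 1e9
= 594.8652 nT

594.8652


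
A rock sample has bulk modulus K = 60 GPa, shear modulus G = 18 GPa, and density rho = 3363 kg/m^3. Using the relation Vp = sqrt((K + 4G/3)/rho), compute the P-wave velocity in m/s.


First compute the effective modulus:
K + 4G/3 = 60e9 + 4*18e9/3 = 84000000000.0 Pa
Then divide by density:
84000000000.0 / 3363 = 24977698.4835 Pa/(kg/m^3)
Take the square root:
Vp = sqrt(24977698.4835) = 4997.77 m/s

4997.77


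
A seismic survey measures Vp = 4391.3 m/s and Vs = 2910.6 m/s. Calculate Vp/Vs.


Vp/Vs = 4391.3 / 2910.6
= 1.5087

1.5087


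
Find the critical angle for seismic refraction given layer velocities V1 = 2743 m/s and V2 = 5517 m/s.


V1/V2 = 2743/5517 = 0.497191
theta_c = arcsin(0.497191) = 29.8143 degrees

29.8143


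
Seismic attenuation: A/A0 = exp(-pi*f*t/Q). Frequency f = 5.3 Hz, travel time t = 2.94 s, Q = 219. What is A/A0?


pi*f*t/Q = pi*5.3*2.94/219 = 0.223526
A/A0 = exp(-0.223526) = 0.799694

0.799694


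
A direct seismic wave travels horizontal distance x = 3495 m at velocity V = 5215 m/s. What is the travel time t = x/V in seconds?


t = x / V
= 3495 / 5215
= 0.6702 s

0.6702


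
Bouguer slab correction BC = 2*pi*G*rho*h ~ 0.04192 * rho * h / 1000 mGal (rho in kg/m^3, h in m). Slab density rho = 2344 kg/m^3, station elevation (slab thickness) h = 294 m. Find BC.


BC = 0.04192 * rho * h / 1000
= 0.04192 * 2344 * 294 / 1000
= 28.8886 mGal

28.8886


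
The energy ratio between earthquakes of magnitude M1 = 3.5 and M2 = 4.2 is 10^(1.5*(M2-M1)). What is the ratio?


M2 - M1 = 4.2 - 3.5 = 0.7
1.5 * 0.7 = 1.05
ratio = 10^1.05 = 11.22

11.22


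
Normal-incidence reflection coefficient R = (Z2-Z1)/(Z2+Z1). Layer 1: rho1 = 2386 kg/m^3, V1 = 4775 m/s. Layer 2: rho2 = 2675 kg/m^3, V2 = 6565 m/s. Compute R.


Z1 = 2386 * 4775 = 11393150
Z2 = 2675 * 6565 = 17561375
R = (17561375 - 11393150) / (17561375 + 11393150) = 6168225 / 28954525 = 0.213

0.213


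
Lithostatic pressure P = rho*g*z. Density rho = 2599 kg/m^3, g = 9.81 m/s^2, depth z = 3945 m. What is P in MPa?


P = rho * g * z / 1e6
= 2599 * 9.81 * 3945 / 1e6
= 100582469.55 / 1e6
= 100.5825 MPa

100.5825


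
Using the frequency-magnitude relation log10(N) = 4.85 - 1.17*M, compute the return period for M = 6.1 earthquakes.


log10(N) = 4.85 - 1.17*6.1 = -2.287
N = 10^-2.287 = 0.005164
T = 1/N = 1/0.005164 = 193.6422 years

193.6422


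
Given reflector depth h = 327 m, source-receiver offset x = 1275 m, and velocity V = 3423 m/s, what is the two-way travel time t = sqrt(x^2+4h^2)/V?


x^2 + 4h^2 = 1275^2 + 4*327^2 = 1625625 + 427716 = 2053341
sqrt(2053341) = 1432.9484
t = 1432.9484 / 3423 = 0.4186 s

0.4186


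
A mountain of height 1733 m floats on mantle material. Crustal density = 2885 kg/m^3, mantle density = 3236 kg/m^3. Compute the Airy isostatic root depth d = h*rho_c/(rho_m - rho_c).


rho_m - rho_c = 3236 - 2885 = 351
d = 1733 * 2885 / 351
= 4999705 / 351
= 14244.17 m

14244.17


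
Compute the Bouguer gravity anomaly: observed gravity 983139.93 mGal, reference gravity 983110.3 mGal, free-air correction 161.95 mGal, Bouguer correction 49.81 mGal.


BA = g_obs - g_ref + FAC - BC
= 983139.93 - 983110.3 + 161.95 - 49.81
= 141.77 mGal

141.77


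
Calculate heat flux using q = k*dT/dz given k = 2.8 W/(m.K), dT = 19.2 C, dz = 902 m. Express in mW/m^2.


q = k * dT / dz * 1000
= 2.8 * 19.2 / 902 * 1000
= 0.059601 * 1000
= 59.6009 mW/m^2

59.6009


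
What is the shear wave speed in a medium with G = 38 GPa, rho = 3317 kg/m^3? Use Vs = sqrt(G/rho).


Convert G to Pa: G = 38e9 Pa
Compute G/rho = 38e9 / 3317 = 11456135.0618
Vs = sqrt(11456135.0618) = 3384.69 m/s

3384.69


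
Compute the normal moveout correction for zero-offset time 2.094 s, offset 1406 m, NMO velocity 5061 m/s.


x/Vnmo = 1406/5061 = 0.277811
(x/Vnmo)^2 = 0.077179
t0^2 = 4.384836
sqrt(4.384836 + 0.077179) = 2.112348
dt = 2.112348 - 2.094 = 0.018348

0.018348


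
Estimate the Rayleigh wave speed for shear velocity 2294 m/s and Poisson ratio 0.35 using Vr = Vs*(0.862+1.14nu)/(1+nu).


Numerator factor = 0.862 + 1.14*0.35 = 1.261
Denominator = 1 + 0.35 = 1.35
Vr = 2294 * 1.261 / 1.35 = 2142.77 m/s

2142.77


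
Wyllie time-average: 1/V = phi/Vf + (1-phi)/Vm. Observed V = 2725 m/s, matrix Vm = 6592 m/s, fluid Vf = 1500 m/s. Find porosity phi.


1/V - 1/Vm = 1/2725 - 1/6592 = 0.00021527
1/Vf - 1/Vm = 1/1500 - 1/6592 = 0.00051497
phi = 0.00021527 / 0.00051497 = 0.418

0.418


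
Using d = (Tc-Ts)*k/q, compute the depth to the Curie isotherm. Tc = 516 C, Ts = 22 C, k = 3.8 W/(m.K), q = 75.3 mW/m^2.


T_Curie - T_surf = 516 - 22 = 494 C
Convert q to W/m^2: 75.3 mW/m^2 = 0.0753 W/m^2
d = 494 * 3.8 / 0.0753 = 24929.61 m

24929.61


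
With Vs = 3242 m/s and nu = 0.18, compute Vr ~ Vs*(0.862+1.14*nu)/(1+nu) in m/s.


Numerator factor = 0.862 + 1.14*0.18 = 1.0672
Denominator = 1 + 0.18 = 1.18
Vr = 3242 * 1.0672 / 1.18 = 2932.09 m/s

2932.09


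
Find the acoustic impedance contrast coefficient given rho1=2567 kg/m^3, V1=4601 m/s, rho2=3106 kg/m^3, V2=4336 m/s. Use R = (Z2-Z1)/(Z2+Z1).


Z1 = 2567 * 4601 = 11810767
Z2 = 3106 * 4336 = 13467616
R = (13467616 - 11810767) / (13467616 + 11810767) = 1656849 / 25278383 = 0.0655

0.0655


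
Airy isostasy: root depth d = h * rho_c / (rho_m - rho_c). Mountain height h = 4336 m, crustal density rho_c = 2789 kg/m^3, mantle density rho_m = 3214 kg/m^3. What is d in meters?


rho_m - rho_c = 3214 - 2789 = 425
d = 4336 * 2789 / 425
= 12093104 / 425
= 28454.36 m

28454.36


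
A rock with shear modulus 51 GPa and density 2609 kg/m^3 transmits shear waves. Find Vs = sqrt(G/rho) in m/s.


Convert G to Pa: G = 51e9 Pa
Compute G/rho = 51e9 / 2609 = 19547719.4327
Vs = sqrt(19547719.4327) = 4421.28 m/s

4421.28


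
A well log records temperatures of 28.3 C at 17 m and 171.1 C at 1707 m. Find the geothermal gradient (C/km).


dT = 171.1 - 28.3 = 142.8 C
dz = 1707 - 17 = 1690 m
gradient = dT/dz * 1000 = 142.8/1690 * 1000 = 84.497 C/km

84.497


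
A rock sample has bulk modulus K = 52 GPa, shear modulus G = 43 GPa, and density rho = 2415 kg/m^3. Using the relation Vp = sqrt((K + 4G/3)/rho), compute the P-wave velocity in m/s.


First compute the effective modulus:
K + 4G/3 = 52e9 + 4*43e9/3 = 109333333333.33 Pa
Then divide by density:
109333333333.33 / 2415 = 45272601.7943 Pa/(kg/m^3)
Take the square root:
Vp = sqrt(45272601.7943) = 6728.49 m/s

6728.49


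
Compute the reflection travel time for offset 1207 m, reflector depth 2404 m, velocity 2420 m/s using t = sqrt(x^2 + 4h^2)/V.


x^2 + 4h^2 = 1207^2 + 4*2404^2 = 1456849 + 23116864 = 24573713
sqrt(24573713) = 4957.188
t = 4957.188 / 2420 = 2.0484 s

2.0484


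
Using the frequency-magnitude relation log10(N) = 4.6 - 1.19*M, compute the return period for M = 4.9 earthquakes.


log10(N) = 4.6 - 1.19*4.9 = -1.231
N = 10^-1.231 = 0.058749
T = 1/N = 1/0.058749 = 17.0216 years

17.0216


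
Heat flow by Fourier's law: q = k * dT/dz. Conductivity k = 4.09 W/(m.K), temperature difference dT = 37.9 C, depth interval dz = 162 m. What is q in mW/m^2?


q = k * dT / dz * 1000
= 4.09 * 37.9 / 162 * 1000
= 0.956858 * 1000
= 956.858 mW/m^2

956.858


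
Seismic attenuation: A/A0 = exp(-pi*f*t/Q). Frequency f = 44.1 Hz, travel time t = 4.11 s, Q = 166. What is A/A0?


pi*f*t/Q = pi*44.1*4.11/166 = 3.430222
A/A0 = exp(-3.430222) = 0.03238

0.03238


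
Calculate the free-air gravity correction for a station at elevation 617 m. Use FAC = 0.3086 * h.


FAC = 0.3086 * h
= 0.3086 * 617
= 190.4062 mGal

190.4062


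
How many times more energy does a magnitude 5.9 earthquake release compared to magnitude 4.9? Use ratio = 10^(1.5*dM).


M2 - M1 = 5.9 - 4.9 = 1.0
1.5 * 1.0 = 1.5
ratio = 10^1.5 = 31.62

31.62


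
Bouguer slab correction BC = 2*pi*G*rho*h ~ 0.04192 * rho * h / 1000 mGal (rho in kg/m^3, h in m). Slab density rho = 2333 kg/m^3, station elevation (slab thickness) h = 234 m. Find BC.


BC = 0.04192 * rho * h / 1000
= 0.04192 * 2333 * 234 / 1000
= 22.8851 mGal

22.8851


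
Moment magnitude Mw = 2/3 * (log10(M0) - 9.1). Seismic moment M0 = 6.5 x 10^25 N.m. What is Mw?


log10(M0) = log10(6.5 x 10^25) = 25.8129
Mw = 2/3 * (25.8129 - 9.1)
= 2/3 * 16.7129
= 11.14

11.14


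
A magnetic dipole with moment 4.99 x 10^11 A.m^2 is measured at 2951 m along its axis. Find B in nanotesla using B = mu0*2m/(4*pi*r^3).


m = 4.99 x 10^11 = 499000000000 A.m^2
2m = 998000000000 A.m^2
r^3 = 2951^3 = 25698491351
B = (4pi*10^-7) * 998000000000 / (4*pi * 25698491351) * 1e9
= 1254123.787313 / 322936766546.57 * 1e9
= 3883.4965 nT

3883.4965


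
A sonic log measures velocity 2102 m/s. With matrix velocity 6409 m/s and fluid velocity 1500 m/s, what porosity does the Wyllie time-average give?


1/V - 1/Vm = 1/2102 - 1/6409 = 0.00031971
1/Vf - 1/Vm = 1/1500 - 1/6409 = 0.00051064
phi = 0.00031971 / 0.00051064 = 0.6261

0.6261


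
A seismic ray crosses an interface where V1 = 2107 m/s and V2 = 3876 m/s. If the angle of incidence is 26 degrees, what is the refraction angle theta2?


sin(theta1) = sin(26 deg) = 0.438371
sin(theta2) = V2/V1 * sin(theta1) = 3876/2107 * 0.438371 = 0.80642
theta2 = arcsin(0.80642) = 53.7476 degrees

53.7476


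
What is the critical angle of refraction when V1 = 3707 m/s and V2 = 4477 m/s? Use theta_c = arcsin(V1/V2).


V1/V2 = 3707/4477 = 0.82801
theta_c = arcsin(0.82801) = 55.8948 degrees

55.8948


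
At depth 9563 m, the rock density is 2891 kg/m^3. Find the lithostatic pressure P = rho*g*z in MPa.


P = rho * g * z / 1e6
= 2891 * 9.81 * 9563 / 1e6
= 271213469.73 / 1e6
= 271.2135 MPa

271.2135


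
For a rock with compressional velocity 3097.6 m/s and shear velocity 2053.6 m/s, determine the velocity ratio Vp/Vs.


Vp/Vs = 3097.6 / 2053.6
= 1.5084

1.5084


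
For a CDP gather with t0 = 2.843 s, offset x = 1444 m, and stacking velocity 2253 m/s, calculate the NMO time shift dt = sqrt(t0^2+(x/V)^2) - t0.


x/Vnmo = 1444/2253 = 0.640923
(x/Vnmo)^2 = 0.410783
t0^2 = 8.082649
sqrt(8.082649 + 0.410783) = 2.914349
dt = 2.914349 - 2.843 = 0.071349

0.071349


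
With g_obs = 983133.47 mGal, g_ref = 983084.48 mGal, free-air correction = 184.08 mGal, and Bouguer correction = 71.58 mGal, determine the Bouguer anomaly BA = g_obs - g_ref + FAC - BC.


BA = g_obs - g_ref + FAC - BC
= 983133.47 - 983084.48 + 184.08 - 71.58
= 161.49 mGal

161.49


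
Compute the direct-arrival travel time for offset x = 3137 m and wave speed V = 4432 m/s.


t = x / V
= 3137 / 4432
= 0.7078 s

0.7078


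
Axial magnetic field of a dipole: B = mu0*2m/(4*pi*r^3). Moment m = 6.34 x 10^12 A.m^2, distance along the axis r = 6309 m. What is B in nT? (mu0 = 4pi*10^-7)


m = 6.34 x 10^12 = 6340000000000 A.m^2
2m = 12680000000000 A.m^2
r^3 = 6309^3 = 251120161629
B = (4pi*10^-7) * 12680000000000 / (4*pi * 251120161629) * 1e9
= 15934157.939007 / 3155669019767.79 * 1e9
= 5049.3755 nT

5049.3755


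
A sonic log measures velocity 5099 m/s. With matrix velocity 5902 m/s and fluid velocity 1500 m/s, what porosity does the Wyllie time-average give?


1/V - 1/Vm = 1/5099 - 1/5902 = 2.668e-05
1/Vf - 1/Vm = 1/1500 - 1/5902 = 0.00049723
phi = 2.668e-05 / 0.00049723 = 0.0537

0.0537


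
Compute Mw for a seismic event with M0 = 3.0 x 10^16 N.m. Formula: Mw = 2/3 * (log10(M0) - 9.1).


log10(M0) = log10(3.0 x 10^16) = 16.4771
Mw = 2/3 * (16.4771 - 9.1)
= 2/3 * 7.3771
= 4.92

4.92


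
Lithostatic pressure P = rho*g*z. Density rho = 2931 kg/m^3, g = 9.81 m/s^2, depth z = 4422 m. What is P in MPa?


P = rho * g * z / 1e6
= 2931 * 9.81 * 4422 / 1e6
= 127146252.42 / 1e6
= 127.1463 MPa

127.1463


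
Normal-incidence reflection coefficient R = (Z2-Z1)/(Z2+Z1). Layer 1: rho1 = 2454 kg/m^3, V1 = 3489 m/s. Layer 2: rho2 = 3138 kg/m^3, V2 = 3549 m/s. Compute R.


Z1 = 2454 * 3489 = 8562006
Z2 = 3138 * 3549 = 11136762
R = (11136762 - 8562006) / (11136762 + 8562006) = 2574756 / 19698768 = 0.1307

0.1307


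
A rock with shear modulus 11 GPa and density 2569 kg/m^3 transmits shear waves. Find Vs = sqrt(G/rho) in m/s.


Convert G to Pa: G = 11e9 Pa
Compute G/rho = 11e9 / 2569 = 4281821.7205
Vs = sqrt(4281821.7205) = 2069.26 m/s

2069.26


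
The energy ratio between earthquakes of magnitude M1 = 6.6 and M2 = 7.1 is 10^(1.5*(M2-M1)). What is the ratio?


M2 - M1 = 7.1 - 6.6 = 0.5
1.5 * 0.5 = 0.75
ratio = 10^0.75 = 5.62

5.62


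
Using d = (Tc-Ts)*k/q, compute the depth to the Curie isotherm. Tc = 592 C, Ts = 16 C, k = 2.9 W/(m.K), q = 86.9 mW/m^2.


T_Curie - T_surf = 592 - 16 = 576 C
Convert q to W/m^2: 86.9 mW/m^2 = 0.0869 W/m^2
d = 576 * 2.9 / 0.0869 = 19222.09 m

19222.09


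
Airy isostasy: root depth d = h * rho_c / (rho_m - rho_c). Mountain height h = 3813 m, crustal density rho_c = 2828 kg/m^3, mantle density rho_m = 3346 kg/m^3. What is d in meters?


rho_m - rho_c = 3346 - 2828 = 518
d = 3813 * 2828 / 518
= 10783164 / 518
= 20816.92 m

20816.92


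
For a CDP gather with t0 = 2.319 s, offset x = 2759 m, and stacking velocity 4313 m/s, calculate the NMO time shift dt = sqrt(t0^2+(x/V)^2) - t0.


x/Vnmo = 2759/4313 = 0.639694
(x/Vnmo)^2 = 0.409208
t0^2 = 5.377761
sqrt(5.377761 + 0.409208) = 2.405612
dt = 2.405612 - 2.319 = 0.086612

0.086612


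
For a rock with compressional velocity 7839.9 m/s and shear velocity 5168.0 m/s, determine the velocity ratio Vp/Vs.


Vp/Vs = 7839.9 / 5168.0
= 1.517

1.517


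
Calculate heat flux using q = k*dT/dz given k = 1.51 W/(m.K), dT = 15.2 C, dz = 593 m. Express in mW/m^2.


q = k * dT / dz * 1000
= 1.51 * 15.2 / 593 * 1000
= 0.038705 * 1000
= 38.7049 mW/m^2

38.7049


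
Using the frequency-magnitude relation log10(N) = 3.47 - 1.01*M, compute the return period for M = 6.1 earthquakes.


log10(N) = 3.47 - 1.01*6.1 = -2.691
N = 10^-2.691 = 0.002037
T = 1/N = 1/0.002037 = 490.9079 years

490.9079


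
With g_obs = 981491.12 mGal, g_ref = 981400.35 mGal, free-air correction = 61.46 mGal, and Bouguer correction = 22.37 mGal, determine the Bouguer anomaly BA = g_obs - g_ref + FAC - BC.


BA = g_obs - g_ref + FAC - BC
= 981491.12 - 981400.35 + 61.46 - 22.37
= 129.86 mGal

129.86


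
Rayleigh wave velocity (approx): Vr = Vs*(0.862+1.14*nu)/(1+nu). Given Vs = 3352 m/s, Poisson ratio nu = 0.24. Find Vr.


Numerator factor = 0.862 + 1.14*0.24 = 1.1356
Denominator = 1 + 0.24 = 1.24
Vr = 3352 * 1.1356 / 1.24 = 3069.78 m/s

3069.78


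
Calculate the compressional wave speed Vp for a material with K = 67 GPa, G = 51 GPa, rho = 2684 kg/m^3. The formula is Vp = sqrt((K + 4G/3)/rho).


First compute the effective modulus:
K + 4G/3 = 67e9 + 4*51e9/3 = 135000000000.0 Pa
Then divide by density:
135000000000.0 / 2684 = 50298062.5931 Pa/(kg/m^3)
Take the square root:
Vp = sqrt(50298062.5931) = 7092.11 m/s

7092.11


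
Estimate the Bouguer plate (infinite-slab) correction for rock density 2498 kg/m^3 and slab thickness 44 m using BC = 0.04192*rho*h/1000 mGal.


BC = 0.04192 * rho * h / 1000
= 0.04192 * 2498 * 44 / 1000
= 4.6075 mGal

4.6075


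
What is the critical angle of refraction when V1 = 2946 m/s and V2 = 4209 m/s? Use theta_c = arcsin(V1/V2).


V1/V2 = 2946/4209 = 0.699929
theta_c = arcsin(0.699929) = 44.4213 degrees

44.4213


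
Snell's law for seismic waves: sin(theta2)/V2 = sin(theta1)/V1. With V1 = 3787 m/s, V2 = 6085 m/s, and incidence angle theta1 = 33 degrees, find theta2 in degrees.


sin(theta1) = sin(33 deg) = 0.544639
sin(theta2) = V2/V1 * sin(theta1) = 6085/3787 * 0.544639 = 0.875133
theta2 = arcsin(0.875133) = 61.0607 degrees

61.0607


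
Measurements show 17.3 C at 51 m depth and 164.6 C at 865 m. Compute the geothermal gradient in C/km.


dT = 164.6 - 17.3 = 147.3 C
dz = 865 - 51 = 814 m
gradient = dT/dz * 1000 = 147.3/814 * 1000 = 180.9582 C/km

180.9582


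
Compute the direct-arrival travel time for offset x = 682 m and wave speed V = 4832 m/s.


t = x / V
= 682 / 4832
= 0.1411 s

0.1411


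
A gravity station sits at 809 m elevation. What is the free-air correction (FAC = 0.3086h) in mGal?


FAC = 0.3086 * h
= 0.3086 * 809
= 249.6574 mGal

249.6574


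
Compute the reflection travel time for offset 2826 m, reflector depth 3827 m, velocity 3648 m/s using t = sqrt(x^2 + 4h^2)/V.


x^2 + 4h^2 = 2826^2 + 4*3827^2 = 7986276 + 58583716 = 66569992
sqrt(66569992) = 8159.0436
t = 8159.0436 / 3648 = 2.2366 s

2.2366


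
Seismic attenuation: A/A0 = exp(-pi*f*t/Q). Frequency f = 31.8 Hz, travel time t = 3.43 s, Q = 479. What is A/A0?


pi*f*t/Q = pi*31.8*3.43/479 = 0.715378
A/A0 = exp(-0.715378) = 0.489007

0.489007


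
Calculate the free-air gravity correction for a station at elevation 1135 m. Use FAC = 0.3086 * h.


FAC = 0.3086 * h
= 0.3086 * 1135
= 350.261 mGal

350.261


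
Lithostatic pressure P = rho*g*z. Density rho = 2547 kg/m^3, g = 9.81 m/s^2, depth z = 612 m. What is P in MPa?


P = rho * g * z / 1e6
= 2547 * 9.81 * 612 / 1e6
= 15291474.84 / 1e6
= 15.2915 MPa

15.2915


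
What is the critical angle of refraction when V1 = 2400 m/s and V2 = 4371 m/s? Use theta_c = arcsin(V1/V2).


V1/V2 = 2400/4371 = 0.549073
theta_c = arcsin(0.549073) = 33.3035 degrees

33.3035


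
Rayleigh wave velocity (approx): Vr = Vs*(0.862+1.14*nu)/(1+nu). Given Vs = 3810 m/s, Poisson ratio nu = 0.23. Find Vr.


Numerator factor = 0.862 + 1.14*0.23 = 1.1242
Denominator = 1 + 0.23 = 1.23
Vr = 3810 * 1.1242 / 1.23 = 3482.28 m/s

3482.28


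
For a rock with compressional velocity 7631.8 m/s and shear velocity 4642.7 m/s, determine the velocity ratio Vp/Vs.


Vp/Vs = 7631.8 / 4642.7
= 1.6438

1.6438


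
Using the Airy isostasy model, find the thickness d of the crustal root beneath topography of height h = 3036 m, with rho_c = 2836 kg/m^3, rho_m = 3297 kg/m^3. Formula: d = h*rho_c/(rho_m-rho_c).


rho_m - rho_c = 3297 - 2836 = 461
d = 3036 * 2836 / 461
= 8610096 / 461
= 18677.0 m

18677.0


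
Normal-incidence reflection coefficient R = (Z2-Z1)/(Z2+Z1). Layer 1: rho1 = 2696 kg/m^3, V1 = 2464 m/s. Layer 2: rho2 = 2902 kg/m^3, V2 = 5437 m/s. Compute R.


Z1 = 2696 * 2464 = 6642944
Z2 = 2902 * 5437 = 15778174
R = (15778174 - 6642944) / (15778174 + 6642944) = 9135230 / 22421118 = 0.4074

0.4074


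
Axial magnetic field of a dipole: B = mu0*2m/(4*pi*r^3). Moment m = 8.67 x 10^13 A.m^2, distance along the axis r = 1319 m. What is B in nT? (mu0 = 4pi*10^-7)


m = 8.67 x 10^13 = 86700000000000 A.m^2
2m = 173400000000000 A.m^2
r^3 = 1319^3 = 2294744759
B = (4pi*10^-7) * 173400000000000 / (4*pi * 2294744759) * 1e9
= 217900866.452988 / 28836613106.95 * 1e9
= 7556395.9486 nT

7556395.9486


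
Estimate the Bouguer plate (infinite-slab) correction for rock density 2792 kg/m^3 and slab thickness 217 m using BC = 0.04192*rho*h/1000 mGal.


BC = 0.04192 * rho * h / 1000
= 0.04192 * 2792 * 217 / 1000
= 25.3978 mGal

25.3978


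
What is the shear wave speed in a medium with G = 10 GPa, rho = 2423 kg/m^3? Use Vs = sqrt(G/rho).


Convert G to Pa: G = 10e9 Pa
Compute G/rho = 10e9 / 2423 = 4127115.1465
Vs = sqrt(4127115.1465) = 2031.53 m/s

2031.53


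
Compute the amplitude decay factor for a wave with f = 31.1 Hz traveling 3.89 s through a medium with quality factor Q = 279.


pi*f*t/Q = pi*31.1*3.89/279 = 1.362246
A/A0 = exp(-1.362246) = 0.256085

0.256085


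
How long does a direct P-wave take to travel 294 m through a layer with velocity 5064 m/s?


t = x / V
= 294 / 5064
= 0.0581 s

0.0581


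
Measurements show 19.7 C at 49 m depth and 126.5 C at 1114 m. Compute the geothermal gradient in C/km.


dT = 126.5 - 19.7 = 106.8 C
dz = 1114 - 49 = 1065 m
gradient = dT/dz * 1000 = 106.8/1065 * 1000 = 100.2817 C/km

100.2817


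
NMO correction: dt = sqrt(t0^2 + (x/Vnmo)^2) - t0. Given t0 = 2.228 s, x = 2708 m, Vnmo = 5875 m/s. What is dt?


x/Vnmo = 2708/5875 = 0.460936
(x/Vnmo)^2 = 0.212462
t0^2 = 4.963984
sqrt(4.963984 + 0.212462) = 2.27518
dt = 2.27518 - 2.228 = 0.04718

0.04718


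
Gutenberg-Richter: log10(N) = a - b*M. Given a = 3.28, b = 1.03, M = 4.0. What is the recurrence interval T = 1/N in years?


log10(N) = 3.28 - 1.03*4.0 = -0.84
N = 10^-0.84 = 0.144544
T = 1/N = 1/0.144544 = 6.9183 years

6.9183


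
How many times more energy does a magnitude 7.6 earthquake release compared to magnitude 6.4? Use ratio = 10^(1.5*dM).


M2 - M1 = 7.6 - 6.4 = 1.2
1.5 * 1.2 = 1.8
ratio = 10^1.8 = 63.1

63.1


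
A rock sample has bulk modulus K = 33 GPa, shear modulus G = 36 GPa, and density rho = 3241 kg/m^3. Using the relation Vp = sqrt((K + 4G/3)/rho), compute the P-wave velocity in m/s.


First compute the effective modulus:
K + 4G/3 = 33e9 + 4*36e9/3 = 81000000000.0 Pa
Then divide by density:
81000000000.0 / 3241 = 24992286.3314 Pa/(kg/m^3)
Take the square root:
Vp = sqrt(24992286.3314) = 4999.23 m/s

4999.23


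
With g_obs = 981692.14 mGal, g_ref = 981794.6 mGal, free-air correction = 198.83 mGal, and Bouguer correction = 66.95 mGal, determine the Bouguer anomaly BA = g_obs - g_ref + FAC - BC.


BA = g_obs - g_ref + FAC - BC
= 981692.14 - 981794.6 + 198.83 - 66.95
= 29.42 mGal

29.42


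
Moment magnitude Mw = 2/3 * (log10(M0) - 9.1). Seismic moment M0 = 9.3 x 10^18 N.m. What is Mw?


log10(M0) = log10(9.3 x 10^18) = 18.9685
Mw = 2/3 * (18.9685 - 9.1)
= 2/3 * 9.8685
= 6.58

6.58


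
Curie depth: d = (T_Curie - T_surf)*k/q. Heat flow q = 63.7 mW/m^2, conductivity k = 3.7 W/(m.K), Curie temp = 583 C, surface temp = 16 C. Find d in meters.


T_Curie - T_surf = 583 - 16 = 567 C
Convert q to W/m^2: 63.7 mW/m^2 = 0.0637 W/m^2
d = 567 * 3.7 / 0.0637 = 32934.07 m

32934.07


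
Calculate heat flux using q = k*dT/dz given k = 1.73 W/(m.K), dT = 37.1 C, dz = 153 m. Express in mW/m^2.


q = k * dT / dz * 1000
= 1.73 * 37.1 / 153 * 1000
= 0.419497 * 1000
= 419.4967 mW/m^2

419.4967


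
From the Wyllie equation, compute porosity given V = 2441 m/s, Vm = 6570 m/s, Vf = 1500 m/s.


1/V - 1/Vm = 1/2441 - 1/6570 = 0.00025746
1/Vf - 1/Vm = 1/1500 - 1/6570 = 0.00051446
phi = 0.00025746 / 0.00051446 = 0.5004

0.5004


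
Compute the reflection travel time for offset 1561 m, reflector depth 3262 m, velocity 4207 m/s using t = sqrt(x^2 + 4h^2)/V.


x^2 + 4h^2 = 1561^2 + 4*3262^2 = 2436721 + 42562576 = 44999297
sqrt(44999297) = 6708.1515
t = 6708.1515 / 4207 = 1.5945 s

1.5945


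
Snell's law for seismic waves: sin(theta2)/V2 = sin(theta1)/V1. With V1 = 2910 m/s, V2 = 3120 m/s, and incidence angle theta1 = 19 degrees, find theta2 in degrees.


sin(theta1) = sin(19 deg) = 0.325568
sin(theta2) = V2/V1 * sin(theta1) = 3120/2910 * 0.325568 = 0.349063
theta2 = arcsin(0.349063) = 20.43 degrees

20.43


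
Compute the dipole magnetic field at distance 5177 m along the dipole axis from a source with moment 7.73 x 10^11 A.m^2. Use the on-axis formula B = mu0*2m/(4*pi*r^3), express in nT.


m = 7.73 x 10^11 = 773000000000 A.m^2
2m = 1546000000000 A.m^2
r^3 = 5177^3 = 138750480233
B = (4pi*10^-7) * 1546000000000 / (4*pi * 138750480233) * 1e9
= 1942760.89698 / 1743589957528.19 * 1e9
= 1114.2304 nT

1114.2304


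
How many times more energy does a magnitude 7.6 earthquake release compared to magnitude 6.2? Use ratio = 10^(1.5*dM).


M2 - M1 = 7.6 - 6.2 = 1.4
1.5 * 1.4 = 2.1
ratio = 10^2.1 = 125.89

125.89


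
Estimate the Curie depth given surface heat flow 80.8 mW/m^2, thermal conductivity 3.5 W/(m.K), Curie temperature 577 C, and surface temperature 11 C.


T_Curie - T_surf = 577 - 11 = 566 C
Convert q to W/m^2: 80.8 mW/m^2 = 0.0808 W/m^2
d = 566 * 3.5 / 0.0808 = 24517.33 m

24517.33


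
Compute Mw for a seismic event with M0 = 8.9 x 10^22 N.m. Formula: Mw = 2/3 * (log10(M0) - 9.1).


log10(M0) = log10(8.9 x 10^22) = 22.9494
Mw = 2/3 * (22.9494 - 9.1)
= 2/3 * 13.8494
= 9.23

9.23


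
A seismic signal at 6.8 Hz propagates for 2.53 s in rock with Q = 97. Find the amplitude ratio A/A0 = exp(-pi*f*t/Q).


pi*f*t/Q = pi*6.8*2.53/97 = 0.557195
A/A0 = exp(-0.557195) = 0.572813

0.572813


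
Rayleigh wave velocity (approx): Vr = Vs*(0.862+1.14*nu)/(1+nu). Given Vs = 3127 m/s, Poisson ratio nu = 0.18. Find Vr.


Numerator factor = 0.862 + 1.14*0.18 = 1.0672
Denominator = 1 + 0.18 = 1.18
Vr = 3127 * 1.0672 / 1.18 = 2828.08 m/s

2828.08


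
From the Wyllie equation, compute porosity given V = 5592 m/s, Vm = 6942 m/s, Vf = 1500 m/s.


1/V - 1/Vm = 1/5592 - 1/6942 = 3.478e-05
1/Vf - 1/Vm = 1/1500 - 1/6942 = 0.00052262
phi = 3.478e-05 / 0.00052262 = 0.0665

0.0665


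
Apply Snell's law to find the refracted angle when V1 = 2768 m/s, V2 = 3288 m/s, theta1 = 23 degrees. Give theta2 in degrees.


sin(theta1) = sin(23 deg) = 0.390731
sin(theta2) = V2/V1 * sin(theta1) = 3288/2768 * 0.390731 = 0.464134
theta2 = arcsin(0.464134) = 27.6542 degrees

27.6542


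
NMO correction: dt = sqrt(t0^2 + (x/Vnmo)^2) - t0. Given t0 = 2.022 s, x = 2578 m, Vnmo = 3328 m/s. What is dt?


x/Vnmo = 2578/3328 = 0.774639
(x/Vnmo)^2 = 0.600066
t0^2 = 4.088484
sqrt(4.088484 + 0.600066) = 2.165306
dt = 2.165306 - 2.022 = 0.143306

0.143306


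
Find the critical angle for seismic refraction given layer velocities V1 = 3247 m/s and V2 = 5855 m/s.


V1/V2 = 3247/5855 = 0.554569
theta_c = arcsin(0.554569) = 33.681 degrees

33.681


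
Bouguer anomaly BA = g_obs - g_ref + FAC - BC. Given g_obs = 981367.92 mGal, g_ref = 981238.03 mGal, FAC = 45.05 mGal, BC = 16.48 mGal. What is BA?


BA = g_obs - g_ref + FAC - BC
= 981367.92 - 981238.03 + 45.05 - 16.48
= 158.46 mGal

158.46


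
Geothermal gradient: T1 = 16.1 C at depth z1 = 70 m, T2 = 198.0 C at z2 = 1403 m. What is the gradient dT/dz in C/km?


dT = 198.0 - 16.1 = 181.9 C
dz = 1403 - 70 = 1333 m
gradient = dT/dz * 1000 = 181.9/1333 * 1000 = 136.4591 C/km

136.4591


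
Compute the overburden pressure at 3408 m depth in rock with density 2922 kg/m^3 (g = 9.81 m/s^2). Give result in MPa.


P = rho * g * z / 1e6
= 2922 * 9.81 * 3408 / 1e6
= 97689706.56 / 1e6
= 97.6897 MPa

97.6897


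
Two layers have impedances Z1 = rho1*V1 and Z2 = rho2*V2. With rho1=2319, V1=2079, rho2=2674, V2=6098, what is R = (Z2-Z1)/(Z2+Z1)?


Z1 = 2319 * 2079 = 4821201
Z2 = 2674 * 6098 = 16306052
R = (16306052 - 4821201) / (16306052 + 4821201) = 11484851 / 21127253 = 0.5436

0.5436


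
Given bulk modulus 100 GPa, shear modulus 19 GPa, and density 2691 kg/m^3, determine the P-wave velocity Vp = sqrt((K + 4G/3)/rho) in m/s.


First compute the effective modulus:
K + 4G/3 = 100e9 + 4*19e9/3 = 125333333333.33 Pa
Then divide by density:
125333333333.33 / 2691 = 46575003.0967 Pa/(kg/m^3)
Take the square root:
Vp = sqrt(46575003.0967) = 6824.59 m/s

6824.59


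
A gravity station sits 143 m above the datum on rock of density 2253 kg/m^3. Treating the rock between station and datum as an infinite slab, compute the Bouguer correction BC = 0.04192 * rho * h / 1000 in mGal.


BC = 0.04192 * rho * h / 1000
= 0.04192 * 2253 * 143 / 1000
= 13.5057 mGal

13.5057


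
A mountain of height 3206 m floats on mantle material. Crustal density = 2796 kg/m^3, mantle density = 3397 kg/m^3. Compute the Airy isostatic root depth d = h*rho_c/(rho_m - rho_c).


rho_m - rho_c = 3397 - 2796 = 601
d = 3206 * 2796 / 601
= 8963976 / 601
= 14915.1 m

14915.1


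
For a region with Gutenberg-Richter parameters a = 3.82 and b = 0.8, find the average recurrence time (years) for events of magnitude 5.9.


log10(N) = 3.82 - 0.8*5.9 = -0.9
N = 10^-0.9 = 0.125893
T = 1/N = 1/0.125893 = 7.9433 years

7.9433


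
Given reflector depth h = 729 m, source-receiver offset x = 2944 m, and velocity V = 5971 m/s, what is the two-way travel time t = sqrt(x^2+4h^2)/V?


x^2 + 4h^2 = 2944^2 + 4*729^2 = 8667136 + 2125764 = 10792900
sqrt(10792900) = 3285.2549
t = 3285.2549 / 5971 = 0.5502 s

0.5502


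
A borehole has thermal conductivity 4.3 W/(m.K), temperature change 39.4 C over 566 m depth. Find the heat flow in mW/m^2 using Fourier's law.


q = k * dT / dz * 1000
= 4.3 * 39.4 / 566 * 1000
= 0.299329 * 1000
= 299.3286 mW/m^2

299.3286


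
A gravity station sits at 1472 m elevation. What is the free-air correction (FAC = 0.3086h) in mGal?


FAC = 0.3086 * h
= 0.3086 * 1472
= 454.2592 mGal

454.2592


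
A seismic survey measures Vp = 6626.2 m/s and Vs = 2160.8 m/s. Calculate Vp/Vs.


Vp/Vs = 6626.2 / 2160.8
= 3.0665

3.0665


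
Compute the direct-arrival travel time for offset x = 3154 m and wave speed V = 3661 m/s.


t = x / V
= 3154 / 3661
= 0.8615 s

0.8615


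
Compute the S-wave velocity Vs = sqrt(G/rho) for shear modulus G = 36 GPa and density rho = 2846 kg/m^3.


Convert G to Pa: G = 36e9 Pa
Compute G/rho = 36e9 / 2846 = 12649332.3963
Vs = sqrt(12649332.3963) = 3556.59 m/s

3556.59


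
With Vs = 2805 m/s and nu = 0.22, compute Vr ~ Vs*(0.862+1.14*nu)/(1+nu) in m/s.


Numerator factor = 0.862 + 1.14*0.22 = 1.1128
Denominator = 1 + 0.22 = 1.22
Vr = 2805 * 1.1128 / 1.22 = 2558.53 m/s

2558.53


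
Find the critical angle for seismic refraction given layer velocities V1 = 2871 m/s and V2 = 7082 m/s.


V1/V2 = 2871/7082 = 0.405394
theta_c = arcsin(0.405394) = 23.9158 degrees

23.9158


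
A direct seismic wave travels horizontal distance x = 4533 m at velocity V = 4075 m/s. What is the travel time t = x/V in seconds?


t = x / V
= 4533 / 4075
= 1.1124 s

1.1124


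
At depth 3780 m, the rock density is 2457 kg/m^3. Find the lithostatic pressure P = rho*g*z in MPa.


P = rho * g * z / 1e6
= 2457 * 9.81 * 3780 / 1e6
= 91109982.6 / 1e6
= 91.11 MPa

91.11


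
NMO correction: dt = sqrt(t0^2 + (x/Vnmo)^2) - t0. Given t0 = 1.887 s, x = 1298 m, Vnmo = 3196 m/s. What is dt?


x/Vnmo = 1298/3196 = 0.406133
(x/Vnmo)^2 = 0.164944
t0^2 = 3.560769
sqrt(3.560769 + 0.164944) = 1.930211
dt = 1.930211 - 1.887 = 0.043211

0.043211


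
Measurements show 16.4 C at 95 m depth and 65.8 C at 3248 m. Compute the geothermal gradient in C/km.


dT = 65.8 - 16.4 = 49.4 C
dz = 3248 - 95 = 3153 m
gradient = dT/dz * 1000 = 49.4/3153 * 1000 = 15.6676 C/km

15.6676


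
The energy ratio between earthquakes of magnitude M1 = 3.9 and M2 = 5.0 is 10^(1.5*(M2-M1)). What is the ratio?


M2 - M1 = 5.0 - 3.9 = 1.1
1.5 * 1.1 = 1.65
ratio = 10^1.65 = 44.67

44.67


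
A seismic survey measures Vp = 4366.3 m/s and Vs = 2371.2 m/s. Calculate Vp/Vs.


Vp/Vs = 4366.3 / 2371.2
= 1.8414

1.8414


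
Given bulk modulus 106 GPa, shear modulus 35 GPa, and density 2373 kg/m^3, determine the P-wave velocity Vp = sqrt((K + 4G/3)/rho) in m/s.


First compute the effective modulus:
K + 4G/3 = 106e9 + 4*35e9/3 = 152666666666.67 Pa
Then divide by density:
152666666666.67 / 2373 = 64334878.4942 Pa/(kg/m^3)
Take the square root:
Vp = sqrt(64334878.4942) = 8020.9 m/s

8020.9


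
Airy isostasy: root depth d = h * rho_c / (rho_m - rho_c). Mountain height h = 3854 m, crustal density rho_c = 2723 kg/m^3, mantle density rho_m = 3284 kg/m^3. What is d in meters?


rho_m - rho_c = 3284 - 2723 = 561
d = 3854 * 2723 / 561
= 10494442 / 561
= 18706.67 m

18706.67


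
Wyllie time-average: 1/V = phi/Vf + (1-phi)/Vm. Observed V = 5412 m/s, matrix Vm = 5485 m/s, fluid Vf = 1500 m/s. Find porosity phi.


1/V - 1/Vm = 1/5412 - 1/5485 = 2.46e-06
1/Vf - 1/Vm = 1/1500 - 1/5485 = 0.00048435
phi = 2.46e-06 / 0.00048435 = 0.0051

0.0051
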